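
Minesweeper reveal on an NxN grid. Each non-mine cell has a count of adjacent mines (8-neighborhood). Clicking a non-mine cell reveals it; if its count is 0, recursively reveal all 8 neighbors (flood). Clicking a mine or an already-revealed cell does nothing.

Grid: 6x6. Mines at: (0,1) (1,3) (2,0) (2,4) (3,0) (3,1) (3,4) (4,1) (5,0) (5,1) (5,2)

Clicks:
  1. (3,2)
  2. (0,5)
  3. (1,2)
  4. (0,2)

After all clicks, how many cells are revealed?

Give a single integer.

Answer: 7

Derivation:
Click 1 (3,2) count=2: revealed 1 new [(3,2)] -> total=1
Click 2 (0,5) count=0: revealed 4 new [(0,4) (0,5) (1,4) (1,5)] -> total=5
Click 3 (1,2) count=2: revealed 1 new [(1,2)] -> total=6
Click 4 (0,2) count=2: revealed 1 new [(0,2)] -> total=7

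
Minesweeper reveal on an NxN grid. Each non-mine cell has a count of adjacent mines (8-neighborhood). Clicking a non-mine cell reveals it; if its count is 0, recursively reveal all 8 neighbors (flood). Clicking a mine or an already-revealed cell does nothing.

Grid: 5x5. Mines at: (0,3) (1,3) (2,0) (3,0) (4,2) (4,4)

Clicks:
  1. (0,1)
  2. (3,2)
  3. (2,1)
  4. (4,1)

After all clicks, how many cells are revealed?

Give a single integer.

Answer: 9

Derivation:
Click 1 (0,1) count=0: revealed 6 new [(0,0) (0,1) (0,2) (1,0) (1,1) (1,2)] -> total=6
Click 2 (3,2) count=1: revealed 1 new [(3,2)] -> total=7
Click 3 (2,1) count=2: revealed 1 new [(2,1)] -> total=8
Click 4 (4,1) count=2: revealed 1 new [(4,1)] -> total=9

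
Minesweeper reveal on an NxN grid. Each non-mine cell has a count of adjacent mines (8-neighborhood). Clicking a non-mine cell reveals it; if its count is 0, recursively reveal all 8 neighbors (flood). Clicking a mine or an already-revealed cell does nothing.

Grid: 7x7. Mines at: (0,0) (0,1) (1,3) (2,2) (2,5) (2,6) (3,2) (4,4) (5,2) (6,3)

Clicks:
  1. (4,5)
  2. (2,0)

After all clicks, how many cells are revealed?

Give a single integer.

Click 1 (4,5) count=1: revealed 1 new [(4,5)] -> total=1
Click 2 (2,0) count=0: revealed 12 new [(1,0) (1,1) (2,0) (2,1) (3,0) (3,1) (4,0) (4,1) (5,0) (5,1) (6,0) (6,1)] -> total=13

Answer: 13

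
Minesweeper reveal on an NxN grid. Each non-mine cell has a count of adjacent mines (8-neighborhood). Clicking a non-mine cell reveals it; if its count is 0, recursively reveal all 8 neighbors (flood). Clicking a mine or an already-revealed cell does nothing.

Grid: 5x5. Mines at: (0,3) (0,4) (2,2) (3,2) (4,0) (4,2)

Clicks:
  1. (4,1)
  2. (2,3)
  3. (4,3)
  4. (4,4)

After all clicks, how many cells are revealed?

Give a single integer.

Click 1 (4,1) count=3: revealed 1 new [(4,1)] -> total=1
Click 2 (2,3) count=2: revealed 1 new [(2,3)] -> total=2
Click 3 (4,3) count=2: revealed 1 new [(4,3)] -> total=3
Click 4 (4,4) count=0: revealed 6 new [(1,3) (1,4) (2,4) (3,3) (3,4) (4,4)] -> total=9

Answer: 9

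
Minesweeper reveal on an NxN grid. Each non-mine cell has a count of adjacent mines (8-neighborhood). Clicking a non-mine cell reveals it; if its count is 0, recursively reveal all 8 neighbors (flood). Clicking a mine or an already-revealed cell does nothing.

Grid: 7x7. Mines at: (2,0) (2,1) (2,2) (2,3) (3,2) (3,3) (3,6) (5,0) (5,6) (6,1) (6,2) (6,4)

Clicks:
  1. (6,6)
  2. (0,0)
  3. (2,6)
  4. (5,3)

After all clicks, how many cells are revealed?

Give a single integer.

Answer: 19

Derivation:
Click 1 (6,6) count=1: revealed 1 new [(6,6)] -> total=1
Click 2 (0,0) count=0: revealed 17 new [(0,0) (0,1) (0,2) (0,3) (0,4) (0,5) (0,6) (1,0) (1,1) (1,2) (1,3) (1,4) (1,5) (1,6) (2,4) (2,5) (2,6)] -> total=18
Click 3 (2,6) count=1: revealed 0 new [(none)] -> total=18
Click 4 (5,3) count=2: revealed 1 new [(5,3)] -> total=19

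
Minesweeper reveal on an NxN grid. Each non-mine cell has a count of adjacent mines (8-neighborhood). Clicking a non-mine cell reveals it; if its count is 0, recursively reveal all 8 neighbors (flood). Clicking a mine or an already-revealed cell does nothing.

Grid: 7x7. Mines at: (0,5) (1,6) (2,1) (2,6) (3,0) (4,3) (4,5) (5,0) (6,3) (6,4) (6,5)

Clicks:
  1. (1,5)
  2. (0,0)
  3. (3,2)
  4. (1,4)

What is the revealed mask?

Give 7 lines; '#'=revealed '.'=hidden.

Answer: #####..
######.
..####.
..####.
.......
.......
.......

Derivation:
Click 1 (1,5) count=3: revealed 1 new [(1,5)] -> total=1
Click 2 (0,0) count=0: revealed 18 new [(0,0) (0,1) (0,2) (0,3) (0,4) (1,0) (1,1) (1,2) (1,3) (1,4) (2,2) (2,3) (2,4) (2,5) (3,2) (3,3) (3,4) (3,5)] -> total=19
Click 3 (3,2) count=2: revealed 0 new [(none)] -> total=19
Click 4 (1,4) count=1: revealed 0 new [(none)] -> total=19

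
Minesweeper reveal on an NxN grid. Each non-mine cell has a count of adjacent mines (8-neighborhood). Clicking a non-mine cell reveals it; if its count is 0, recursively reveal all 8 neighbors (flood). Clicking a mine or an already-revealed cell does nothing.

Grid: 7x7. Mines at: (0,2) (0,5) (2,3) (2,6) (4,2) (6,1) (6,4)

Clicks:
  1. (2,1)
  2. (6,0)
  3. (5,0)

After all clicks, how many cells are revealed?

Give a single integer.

Click 1 (2,1) count=0: revealed 15 new [(0,0) (0,1) (1,0) (1,1) (1,2) (2,0) (2,1) (2,2) (3,0) (3,1) (3,2) (4,0) (4,1) (5,0) (5,1)] -> total=15
Click 2 (6,0) count=1: revealed 1 new [(6,0)] -> total=16
Click 3 (5,0) count=1: revealed 0 new [(none)] -> total=16

Answer: 16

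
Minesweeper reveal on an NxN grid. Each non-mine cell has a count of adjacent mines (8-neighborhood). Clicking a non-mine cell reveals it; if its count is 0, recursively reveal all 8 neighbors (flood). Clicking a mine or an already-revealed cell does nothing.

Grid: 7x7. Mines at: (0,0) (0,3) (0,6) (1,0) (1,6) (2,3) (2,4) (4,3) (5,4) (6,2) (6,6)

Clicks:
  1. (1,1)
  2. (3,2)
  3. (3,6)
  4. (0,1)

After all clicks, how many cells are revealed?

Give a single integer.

Answer: 11

Derivation:
Click 1 (1,1) count=2: revealed 1 new [(1,1)] -> total=1
Click 2 (3,2) count=2: revealed 1 new [(3,2)] -> total=2
Click 3 (3,6) count=0: revealed 8 new [(2,5) (2,6) (3,5) (3,6) (4,5) (4,6) (5,5) (5,6)] -> total=10
Click 4 (0,1) count=2: revealed 1 new [(0,1)] -> total=11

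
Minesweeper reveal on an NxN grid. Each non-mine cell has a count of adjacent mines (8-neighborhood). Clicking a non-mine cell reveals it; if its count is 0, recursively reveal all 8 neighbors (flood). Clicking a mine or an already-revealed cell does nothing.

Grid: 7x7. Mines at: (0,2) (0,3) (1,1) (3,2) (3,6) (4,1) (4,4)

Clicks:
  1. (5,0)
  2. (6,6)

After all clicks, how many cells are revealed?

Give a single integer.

Answer: 16

Derivation:
Click 1 (5,0) count=1: revealed 1 new [(5,0)] -> total=1
Click 2 (6,6) count=0: revealed 15 new [(4,5) (4,6) (5,1) (5,2) (5,3) (5,4) (5,5) (5,6) (6,0) (6,1) (6,2) (6,3) (6,4) (6,5) (6,6)] -> total=16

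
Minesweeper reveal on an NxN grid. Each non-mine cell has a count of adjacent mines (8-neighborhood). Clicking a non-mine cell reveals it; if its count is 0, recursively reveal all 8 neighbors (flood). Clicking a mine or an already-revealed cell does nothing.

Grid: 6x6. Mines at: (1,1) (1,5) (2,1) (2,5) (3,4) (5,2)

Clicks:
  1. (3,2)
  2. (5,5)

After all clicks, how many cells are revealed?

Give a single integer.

Click 1 (3,2) count=1: revealed 1 new [(3,2)] -> total=1
Click 2 (5,5) count=0: revealed 6 new [(4,3) (4,4) (4,5) (5,3) (5,4) (5,5)] -> total=7

Answer: 7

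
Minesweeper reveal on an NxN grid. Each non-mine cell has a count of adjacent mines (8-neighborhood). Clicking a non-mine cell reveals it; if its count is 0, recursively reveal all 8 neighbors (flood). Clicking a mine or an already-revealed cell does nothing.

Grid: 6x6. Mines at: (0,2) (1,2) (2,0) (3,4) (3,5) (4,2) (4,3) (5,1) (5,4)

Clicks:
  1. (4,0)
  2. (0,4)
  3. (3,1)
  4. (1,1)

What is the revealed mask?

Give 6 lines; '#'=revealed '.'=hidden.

Click 1 (4,0) count=1: revealed 1 new [(4,0)] -> total=1
Click 2 (0,4) count=0: revealed 9 new [(0,3) (0,4) (0,5) (1,3) (1,4) (1,5) (2,3) (2,4) (2,5)] -> total=10
Click 3 (3,1) count=2: revealed 1 new [(3,1)] -> total=11
Click 4 (1,1) count=3: revealed 1 new [(1,1)] -> total=12

Answer: ...###
.#.###
...###
.#....
#.....
......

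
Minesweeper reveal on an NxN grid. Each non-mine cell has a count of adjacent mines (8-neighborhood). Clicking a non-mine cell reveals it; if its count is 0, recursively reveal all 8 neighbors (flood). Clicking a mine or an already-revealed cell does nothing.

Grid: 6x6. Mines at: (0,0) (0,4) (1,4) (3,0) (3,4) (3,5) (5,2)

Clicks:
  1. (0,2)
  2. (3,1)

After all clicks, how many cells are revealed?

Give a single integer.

Answer: 15

Derivation:
Click 1 (0,2) count=0: revealed 15 new [(0,1) (0,2) (0,3) (1,1) (1,2) (1,3) (2,1) (2,2) (2,3) (3,1) (3,2) (3,3) (4,1) (4,2) (4,3)] -> total=15
Click 2 (3,1) count=1: revealed 0 new [(none)] -> total=15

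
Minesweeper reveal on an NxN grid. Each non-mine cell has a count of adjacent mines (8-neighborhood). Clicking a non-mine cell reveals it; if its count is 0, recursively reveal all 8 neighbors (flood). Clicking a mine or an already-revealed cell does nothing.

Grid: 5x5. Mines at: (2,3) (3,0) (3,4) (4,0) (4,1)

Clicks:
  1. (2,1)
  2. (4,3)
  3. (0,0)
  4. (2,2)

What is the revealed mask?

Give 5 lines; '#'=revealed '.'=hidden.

Click 1 (2,1) count=1: revealed 1 new [(2,1)] -> total=1
Click 2 (4,3) count=1: revealed 1 new [(4,3)] -> total=2
Click 3 (0,0) count=0: revealed 12 new [(0,0) (0,1) (0,2) (0,3) (0,4) (1,0) (1,1) (1,2) (1,3) (1,4) (2,0) (2,2)] -> total=14
Click 4 (2,2) count=1: revealed 0 new [(none)] -> total=14

Answer: #####
#####
###..
.....
...#.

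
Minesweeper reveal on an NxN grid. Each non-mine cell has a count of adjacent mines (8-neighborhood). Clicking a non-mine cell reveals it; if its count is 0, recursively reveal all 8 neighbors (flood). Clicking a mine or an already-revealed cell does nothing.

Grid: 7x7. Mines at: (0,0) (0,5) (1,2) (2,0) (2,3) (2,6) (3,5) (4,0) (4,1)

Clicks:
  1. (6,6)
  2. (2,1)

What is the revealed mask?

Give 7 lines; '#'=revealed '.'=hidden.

Click 1 (6,6) count=0: revealed 22 new [(3,2) (3,3) (3,4) (4,2) (4,3) (4,4) (4,5) (4,6) (5,0) (5,1) (5,2) (5,3) (5,4) (5,5) (5,6) (6,0) (6,1) (6,2) (6,3) (6,4) (6,5) (6,6)] -> total=22
Click 2 (2,1) count=2: revealed 1 new [(2,1)] -> total=23

Answer: .......
.......
.#.....
..###..
..#####
#######
#######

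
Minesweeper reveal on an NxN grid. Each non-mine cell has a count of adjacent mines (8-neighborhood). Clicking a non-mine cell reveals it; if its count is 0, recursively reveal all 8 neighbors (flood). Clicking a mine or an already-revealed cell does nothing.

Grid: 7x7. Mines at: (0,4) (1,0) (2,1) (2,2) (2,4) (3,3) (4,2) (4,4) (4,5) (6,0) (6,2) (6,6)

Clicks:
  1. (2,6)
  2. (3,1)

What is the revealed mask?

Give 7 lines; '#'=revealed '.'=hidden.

Click 1 (2,6) count=0: revealed 8 new [(0,5) (0,6) (1,5) (1,6) (2,5) (2,6) (3,5) (3,6)] -> total=8
Click 2 (3,1) count=3: revealed 1 new [(3,1)] -> total=9

Answer: .....##
.....##
.....##
.#...##
.......
.......
.......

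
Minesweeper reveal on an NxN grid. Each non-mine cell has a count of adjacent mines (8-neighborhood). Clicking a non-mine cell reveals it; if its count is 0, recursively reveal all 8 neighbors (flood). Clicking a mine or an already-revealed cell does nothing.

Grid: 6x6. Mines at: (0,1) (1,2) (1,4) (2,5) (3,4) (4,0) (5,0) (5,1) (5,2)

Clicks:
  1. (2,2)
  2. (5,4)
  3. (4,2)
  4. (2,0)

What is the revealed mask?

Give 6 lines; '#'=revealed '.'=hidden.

Click 1 (2,2) count=1: revealed 1 new [(2,2)] -> total=1
Click 2 (5,4) count=0: revealed 6 new [(4,3) (4,4) (4,5) (5,3) (5,4) (5,5)] -> total=7
Click 3 (4,2) count=2: revealed 1 new [(4,2)] -> total=8
Click 4 (2,0) count=0: revealed 6 new [(1,0) (1,1) (2,0) (2,1) (3,0) (3,1)] -> total=14

Answer: ......
##....
###...
##....
..####
...###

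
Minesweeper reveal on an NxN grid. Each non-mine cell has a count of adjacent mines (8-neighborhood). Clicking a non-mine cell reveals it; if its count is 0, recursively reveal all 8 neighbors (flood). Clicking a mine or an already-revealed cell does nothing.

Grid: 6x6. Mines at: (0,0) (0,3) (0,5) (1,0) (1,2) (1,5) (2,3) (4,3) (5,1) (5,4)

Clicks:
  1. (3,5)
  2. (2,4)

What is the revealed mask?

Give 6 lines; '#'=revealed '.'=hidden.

Click 1 (3,5) count=0: revealed 6 new [(2,4) (2,5) (3,4) (3,5) (4,4) (4,5)] -> total=6
Click 2 (2,4) count=2: revealed 0 new [(none)] -> total=6

Answer: ......
......
....##
....##
....##
......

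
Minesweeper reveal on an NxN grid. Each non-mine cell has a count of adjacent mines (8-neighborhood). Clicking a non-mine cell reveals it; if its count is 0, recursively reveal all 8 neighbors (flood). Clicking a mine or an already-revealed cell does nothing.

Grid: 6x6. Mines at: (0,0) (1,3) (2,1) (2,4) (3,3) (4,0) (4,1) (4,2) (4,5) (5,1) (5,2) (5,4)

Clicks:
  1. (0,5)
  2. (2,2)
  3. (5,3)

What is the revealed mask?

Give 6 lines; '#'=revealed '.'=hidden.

Click 1 (0,5) count=0: revealed 4 new [(0,4) (0,5) (1,4) (1,5)] -> total=4
Click 2 (2,2) count=3: revealed 1 new [(2,2)] -> total=5
Click 3 (5,3) count=3: revealed 1 new [(5,3)] -> total=6

Answer: ....##
....##
..#...
......
......
...#..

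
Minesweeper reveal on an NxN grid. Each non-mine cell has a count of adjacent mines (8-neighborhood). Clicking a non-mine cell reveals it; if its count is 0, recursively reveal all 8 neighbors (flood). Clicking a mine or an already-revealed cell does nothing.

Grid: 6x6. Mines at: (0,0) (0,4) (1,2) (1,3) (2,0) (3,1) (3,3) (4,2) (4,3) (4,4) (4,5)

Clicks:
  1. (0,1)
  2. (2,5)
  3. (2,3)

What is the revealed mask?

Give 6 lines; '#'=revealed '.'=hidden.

Answer: .#....
....##
...###
....##
......
......

Derivation:
Click 1 (0,1) count=2: revealed 1 new [(0,1)] -> total=1
Click 2 (2,5) count=0: revealed 6 new [(1,4) (1,5) (2,4) (2,5) (3,4) (3,5)] -> total=7
Click 3 (2,3) count=3: revealed 1 new [(2,3)] -> total=8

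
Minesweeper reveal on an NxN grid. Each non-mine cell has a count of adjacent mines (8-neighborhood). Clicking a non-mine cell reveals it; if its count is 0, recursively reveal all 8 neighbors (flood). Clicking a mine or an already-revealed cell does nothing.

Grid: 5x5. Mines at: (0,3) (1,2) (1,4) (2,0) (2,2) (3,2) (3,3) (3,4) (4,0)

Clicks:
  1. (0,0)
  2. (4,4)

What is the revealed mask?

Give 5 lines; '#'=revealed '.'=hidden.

Answer: ##...
##...
.....
.....
....#

Derivation:
Click 1 (0,0) count=0: revealed 4 new [(0,0) (0,1) (1,0) (1,1)] -> total=4
Click 2 (4,4) count=2: revealed 1 new [(4,4)] -> total=5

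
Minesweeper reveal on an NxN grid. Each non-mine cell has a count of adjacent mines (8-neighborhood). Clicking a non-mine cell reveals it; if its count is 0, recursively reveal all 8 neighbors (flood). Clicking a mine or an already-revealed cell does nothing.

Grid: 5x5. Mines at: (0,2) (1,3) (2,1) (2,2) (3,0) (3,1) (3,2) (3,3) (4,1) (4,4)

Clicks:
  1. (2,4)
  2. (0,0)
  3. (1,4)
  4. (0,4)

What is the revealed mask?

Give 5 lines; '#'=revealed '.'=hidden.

Click 1 (2,4) count=2: revealed 1 new [(2,4)] -> total=1
Click 2 (0,0) count=0: revealed 4 new [(0,0) (0,1) (1,0) (1,1)] -> total=5
Click 3 (1,4) count=1: revealed 1 new [(1,4)] -> total=6
Click 4 (0,4) count=1: revealed 1 new [(0,4)] -> total=7

Answer: ##..#
##..#
....#
.....
.....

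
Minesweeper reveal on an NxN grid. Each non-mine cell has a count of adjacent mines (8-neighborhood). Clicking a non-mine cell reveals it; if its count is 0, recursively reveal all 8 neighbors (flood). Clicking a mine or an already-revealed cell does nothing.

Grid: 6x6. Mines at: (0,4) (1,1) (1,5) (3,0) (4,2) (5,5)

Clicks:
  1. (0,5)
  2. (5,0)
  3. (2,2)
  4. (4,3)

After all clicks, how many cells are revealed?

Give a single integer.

Click 1 (0,5) count=2: revealed 1 new [(0,5)] -> total=1
Click 2 (5,0) count=0: revealed 4 new [(4,0) (4,1) (5,0) (5,1)] -> total=5
Click 3 (2,2) count=1: revealed 1 new [(2,2)] -> total=6
Click 4 (4,3) count=1: revealed 1 new [(4,3)] -> total=7

Answer: 7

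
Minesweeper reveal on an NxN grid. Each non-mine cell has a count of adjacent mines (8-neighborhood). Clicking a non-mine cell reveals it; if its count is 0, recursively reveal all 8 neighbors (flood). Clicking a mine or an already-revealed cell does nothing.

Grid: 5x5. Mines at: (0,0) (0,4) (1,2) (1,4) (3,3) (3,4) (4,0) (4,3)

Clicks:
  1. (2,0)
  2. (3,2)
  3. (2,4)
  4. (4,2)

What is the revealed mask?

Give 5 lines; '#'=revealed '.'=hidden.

Click 1 (2,0) count=0: revealed 6 new [(1,0) (1,1) (2,0) (2,1) (3,0) (3,1)] -> total=6
Click 2 (3,2) count=2: revealed 1 new [(3,2)] -> total=7
Click 3 (2,4) count=3: revealed 1 new [(2,4)] -> total=8
Click 4 (4,2) count=2: revealed 1 new [(4,2)] -> total=9

Answer: .....
##...
##..#
###..
..#..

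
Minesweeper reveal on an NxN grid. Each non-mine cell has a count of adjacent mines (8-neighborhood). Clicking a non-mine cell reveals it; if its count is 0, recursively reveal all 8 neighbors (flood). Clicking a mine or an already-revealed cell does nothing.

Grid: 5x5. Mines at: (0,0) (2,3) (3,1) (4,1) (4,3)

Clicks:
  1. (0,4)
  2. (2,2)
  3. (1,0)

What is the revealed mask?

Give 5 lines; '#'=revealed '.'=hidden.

Answer: .####
#####
..#..
.....
.....

Derivation:
Click 1 (0,4) count=0: revealed 8 new [(0,1) (0,2) (0,3) (0,4) (1,1) (1,2) (1,3) (1,4)] -> total=8
Click 2 (2,2) count=2: revealed 1 new [(2,2)] -> total=9
Click 3 (1,0) count=1: revealed 1 new [(1,0)] -> total=10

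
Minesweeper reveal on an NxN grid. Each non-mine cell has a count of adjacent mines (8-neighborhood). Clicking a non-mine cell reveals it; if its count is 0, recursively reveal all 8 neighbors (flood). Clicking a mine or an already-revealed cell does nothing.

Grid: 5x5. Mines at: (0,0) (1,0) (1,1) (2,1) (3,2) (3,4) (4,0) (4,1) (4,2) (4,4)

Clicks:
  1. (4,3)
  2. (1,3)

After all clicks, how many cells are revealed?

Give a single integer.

Answer: 10

Derivation:
Click 1 (4,3) count=4: revealed 1 new [(4,3)] -> total=1
Click 2 (1,3) count=0: revealed 9 new [(0,2) (0,3) (0,4) (1,2) (1,3) (1,4) (2,2) (2,3) (2,4)] -> total=10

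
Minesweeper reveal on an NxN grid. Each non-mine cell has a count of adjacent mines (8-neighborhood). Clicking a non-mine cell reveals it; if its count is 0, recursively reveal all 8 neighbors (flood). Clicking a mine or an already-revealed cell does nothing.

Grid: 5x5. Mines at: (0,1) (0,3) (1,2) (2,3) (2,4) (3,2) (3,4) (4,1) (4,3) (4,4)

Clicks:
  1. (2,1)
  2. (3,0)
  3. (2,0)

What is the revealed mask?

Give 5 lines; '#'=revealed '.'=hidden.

Answer: .....
##...
##...
##...
.....

Derivation:
Click 1 (2,1) count=2: revealed 1 new [(2,1)] -> total=1
Click 2 (3,0) count=1: revealed 1 new [(3,0)] -> total=2
Click 3 (2,0) count=0: revealed 4 new [(1,0) (1,1) (2,0) (3,1)] -> total=6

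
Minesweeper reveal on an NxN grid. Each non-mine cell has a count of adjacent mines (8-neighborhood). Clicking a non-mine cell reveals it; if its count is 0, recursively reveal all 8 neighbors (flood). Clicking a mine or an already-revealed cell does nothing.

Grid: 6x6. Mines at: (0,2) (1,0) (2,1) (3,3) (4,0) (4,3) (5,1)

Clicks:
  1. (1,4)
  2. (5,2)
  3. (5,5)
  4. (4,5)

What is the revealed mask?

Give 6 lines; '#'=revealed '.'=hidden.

Answer: ...###
...###
...###
....##
....##
..#.##

Derivation:
Click 1 (1,4) count=0: revealed 15 new [(0,3) (0,4) (0,5) (1,3) (1,4) (1,5) (2,3) (2,4) (2,5) (3,4) (3,5) (4,4) (4,5) (5,4) (5,5)] -> total=15
Click 2 (5,2) count=2: revealed 1 new [(5,2)] -> total=16
Click 3 (5,5) count=0: revealed 0 new [(none)] -> total=16
Click 4 (4,5) count=0: revealed 0 new [(none)] -> total=16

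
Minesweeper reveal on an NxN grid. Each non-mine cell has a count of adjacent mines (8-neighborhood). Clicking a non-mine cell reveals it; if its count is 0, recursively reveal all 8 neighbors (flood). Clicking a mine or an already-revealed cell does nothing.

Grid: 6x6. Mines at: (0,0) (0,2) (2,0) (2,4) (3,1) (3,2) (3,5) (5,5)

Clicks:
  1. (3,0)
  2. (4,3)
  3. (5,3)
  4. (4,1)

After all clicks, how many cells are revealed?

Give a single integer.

Answer: 11

Derivation:
Click 1 (3,0) count=2: revealed 1 new [(3,0)] -> total=1
Click 2 (4,3) count=1: revealed 1 new [(4,3)] -> total=2
Click 3 (5,3) count=0: revealed 9 new [(4,0) (4,1) (4,2) (4,4) (5,0) (5,1) (5,2) (5,3) (5,4)] -> total=11
Click 4 (4,1) count=2: revealed 0 new [(none)] -> total=11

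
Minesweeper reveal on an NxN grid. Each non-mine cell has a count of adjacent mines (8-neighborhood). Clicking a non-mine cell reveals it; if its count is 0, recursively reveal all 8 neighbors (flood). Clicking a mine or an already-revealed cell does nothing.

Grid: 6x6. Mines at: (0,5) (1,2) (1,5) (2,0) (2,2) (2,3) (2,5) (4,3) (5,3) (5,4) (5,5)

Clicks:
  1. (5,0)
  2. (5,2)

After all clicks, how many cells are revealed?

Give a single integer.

Click 1 (5,0) count=0: revealed 9 new [(3,0) (3,1) (3,2) (4,0) (4,1) (4,2) (5,0) (5,1) (5,2)] -> total=9
Click 2 (5,2) count=2: revealed 0 new [(none)] -> total=9

Answer: 9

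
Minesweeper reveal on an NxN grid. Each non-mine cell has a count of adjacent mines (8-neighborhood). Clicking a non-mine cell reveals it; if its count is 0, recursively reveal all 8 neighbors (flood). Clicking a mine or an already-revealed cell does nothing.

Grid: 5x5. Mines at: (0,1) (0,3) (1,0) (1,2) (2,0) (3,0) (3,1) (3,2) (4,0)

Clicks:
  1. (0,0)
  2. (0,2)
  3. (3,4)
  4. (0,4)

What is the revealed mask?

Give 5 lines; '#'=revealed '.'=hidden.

Click 1 (0,0) count=2: revealed 1 new [(0,0)] -> total=1
Click 2 (0,2) count=3: revealed 1 new [(0,2)] -> total=2
Click 3 (3,4) count=0: revealed 8 new [(1,3) (1,4) (2,3) (2,4) (3,3) (3,4) (4,3) (4,4)] -> total=10
Click 4 (0,4) count=1: revealed 1 new [(0,4)] -> total=11

Answer: #.#.#
...##
...##
...##
...##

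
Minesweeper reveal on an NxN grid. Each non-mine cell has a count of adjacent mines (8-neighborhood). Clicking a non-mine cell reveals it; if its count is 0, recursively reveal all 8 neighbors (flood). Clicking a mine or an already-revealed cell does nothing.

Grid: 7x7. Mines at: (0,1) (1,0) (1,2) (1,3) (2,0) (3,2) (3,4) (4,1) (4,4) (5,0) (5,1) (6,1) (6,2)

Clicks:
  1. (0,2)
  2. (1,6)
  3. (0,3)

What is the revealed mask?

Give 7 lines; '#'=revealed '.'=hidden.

Answer: ..#####
....###
....###
.....##
.....##
...####
...####

Derivation:
Click 1 (0,2) count=3: revealed 1 new [(0,2)] -> total=1
Click 2 (1,6) count=0: revealed 21 new [(0,4) (0,5) (0,6) (1,4) (1,5) (1,6) (2,4) (2,5) (2,6) (3,5) (3,6) (4,5) (4,6) (5,3) (5,4) (5,5) (5,6) (6,3) (6,4) (6,5) (6,6)] -> total=22
Click 3 (0,3) count=2: revealed 1 new [(0,3)] -> total=23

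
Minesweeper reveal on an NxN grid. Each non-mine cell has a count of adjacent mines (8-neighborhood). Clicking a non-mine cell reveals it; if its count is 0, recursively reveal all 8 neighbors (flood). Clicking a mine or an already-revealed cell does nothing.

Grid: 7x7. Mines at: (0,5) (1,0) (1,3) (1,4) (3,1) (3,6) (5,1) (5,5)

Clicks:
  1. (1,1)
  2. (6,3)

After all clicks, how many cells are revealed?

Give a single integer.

Click 1 (1,1) count=1: revealed 1 new [(1,1)] -> total=1
Click 2 (6,3) count=0: revealed 18 new [(2,2) (2,3) (2,4) (2,5) (3,2) (3,3) (3,4) (3,5) (4,2) (4,3) (4,4) (4,5) (5,2) (5,3) (5,4) (6,2) (6,3) (6,4)] -> total=19

Answer: 19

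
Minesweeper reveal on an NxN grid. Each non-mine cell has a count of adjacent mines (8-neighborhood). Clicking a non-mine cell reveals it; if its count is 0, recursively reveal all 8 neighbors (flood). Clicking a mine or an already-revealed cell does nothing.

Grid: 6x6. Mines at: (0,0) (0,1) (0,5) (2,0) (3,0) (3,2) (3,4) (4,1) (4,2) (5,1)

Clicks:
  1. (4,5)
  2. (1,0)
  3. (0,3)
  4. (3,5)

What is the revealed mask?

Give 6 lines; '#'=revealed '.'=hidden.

Answer: ..###.
#.###.
..###.
.....#
.....#
......

Derivation:
Click 1 (4,5) count=1: revealed 1 new [(4,5)] -> total=1
Click 2 (1,0) count=3: revealed 1 new [(1,0)] -> total=2
Click 3 (0,3) count=0: revealed 9 new [(0,2) (0,3) (0,4) (1,2) (1,3) (1,4) (2,2) (2,3) (2,4)] -> total=11
Click 4 (3,5) count=1: revealed 1 new [(3,5)] -> total=12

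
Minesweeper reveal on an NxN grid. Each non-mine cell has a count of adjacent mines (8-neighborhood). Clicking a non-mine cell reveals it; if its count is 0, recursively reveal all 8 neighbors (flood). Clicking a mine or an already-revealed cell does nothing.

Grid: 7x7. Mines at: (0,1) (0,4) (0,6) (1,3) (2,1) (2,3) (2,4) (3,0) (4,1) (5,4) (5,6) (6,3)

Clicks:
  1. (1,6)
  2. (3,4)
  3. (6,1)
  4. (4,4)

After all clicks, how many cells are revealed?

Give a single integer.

Click 1 (1,6) count=1: revealed 1 new [(1,6)] -> total=1
Click 2 (3,4) count=2: revealed 1 new [(3,4)] -> total=2
Click 3 (6,1) count=0: revealed 6 new [(5,0) (5,1) (5,2) (6,0) (6,1) (6,2)] -> total=8
Click 4 (4,4) count=1: revealed 1 new [(4,4)] -> total=9

Answer: 9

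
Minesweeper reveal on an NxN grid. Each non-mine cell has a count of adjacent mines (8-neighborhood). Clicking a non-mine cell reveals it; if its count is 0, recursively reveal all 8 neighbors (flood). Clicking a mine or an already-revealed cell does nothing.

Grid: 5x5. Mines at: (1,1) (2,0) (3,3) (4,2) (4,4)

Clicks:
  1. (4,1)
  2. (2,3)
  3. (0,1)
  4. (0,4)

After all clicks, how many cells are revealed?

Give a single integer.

Answer: 11

Derivation:
Click 1 (4,1) count=1: revealed 1 new [(4,1)] -> total=1
Click 2 (2,3) count=1: revealed 1 new [(2,3)] -> total=2
Click 3 (0,1) count=1: revealed 1 new [(0,1)] -> total=3
Click 4 (0,4) count=0: revealed 8 new [(0,2) (0,3) (0,4) (1,2) (1,3) (1,4) (2,2) (2,4)] -> total=11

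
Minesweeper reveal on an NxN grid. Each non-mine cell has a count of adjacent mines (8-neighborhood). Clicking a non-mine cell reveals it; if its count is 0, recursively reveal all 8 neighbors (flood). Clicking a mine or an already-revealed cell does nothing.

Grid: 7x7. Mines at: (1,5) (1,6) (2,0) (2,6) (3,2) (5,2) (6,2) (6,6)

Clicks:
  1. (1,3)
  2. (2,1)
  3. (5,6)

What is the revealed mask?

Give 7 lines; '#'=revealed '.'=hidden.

Answer: #####..
#####..
.####..
.......
.......
......#
.......

Derivation:
Click 1 (1,3) count=0: revealed 14 new [(0,0) (0,1) (0,2) (0,3) (0,4) (1,0) (1,1) (1,2) (1,3) (1,4) (2,1) (2,2) (2,3) (2,4)] -> total=14
Click 2 (2,1) count=2: revealed 0 new [(none)] -> total=14
Click 3 (5,6) count=1: revealed 1 new [(5,6)] -> total=15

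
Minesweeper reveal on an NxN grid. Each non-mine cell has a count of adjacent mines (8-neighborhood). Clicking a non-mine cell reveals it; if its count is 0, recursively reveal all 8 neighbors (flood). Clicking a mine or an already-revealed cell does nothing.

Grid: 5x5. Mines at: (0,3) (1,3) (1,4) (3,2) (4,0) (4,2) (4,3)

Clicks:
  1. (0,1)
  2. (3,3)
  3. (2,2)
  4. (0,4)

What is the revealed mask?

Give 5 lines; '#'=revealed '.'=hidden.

Click 1 (0,1) count=0: revealed 11 new [(0,0) (0,1) (0,2) (1,0) (1,1) (1,2) (2,0) (2,1) (2,2) (3,0) (3,1)] -> total=11
Click 2 (3,3) count=3: revealed 1 new [(3,3)] -> total=12
Click 3 (2,2) count=2: revealed 0 new [(none)] -> total=12
Click 4 (0,4) count=3: revealed 1 new [(0,4)] -> total=13

Answer: ###.#
###..
###..
##.#.
.....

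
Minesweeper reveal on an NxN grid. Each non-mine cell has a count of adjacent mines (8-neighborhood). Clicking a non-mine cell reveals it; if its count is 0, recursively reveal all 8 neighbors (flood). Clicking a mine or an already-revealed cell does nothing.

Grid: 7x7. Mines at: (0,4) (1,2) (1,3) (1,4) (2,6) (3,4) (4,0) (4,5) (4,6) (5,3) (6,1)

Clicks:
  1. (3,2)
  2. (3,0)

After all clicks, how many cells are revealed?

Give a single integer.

Answer: 10

Derivation:
Click 1 (3,2) count=0: revealed 9 new [(2,1) (2,2) (2,3) (3,1) (3,2) (3,3) (4,1) (4,2) (4,3)] -> total=9
Click 2 (3,0) count=1: revealed 1 new [(3,0)] -> total=10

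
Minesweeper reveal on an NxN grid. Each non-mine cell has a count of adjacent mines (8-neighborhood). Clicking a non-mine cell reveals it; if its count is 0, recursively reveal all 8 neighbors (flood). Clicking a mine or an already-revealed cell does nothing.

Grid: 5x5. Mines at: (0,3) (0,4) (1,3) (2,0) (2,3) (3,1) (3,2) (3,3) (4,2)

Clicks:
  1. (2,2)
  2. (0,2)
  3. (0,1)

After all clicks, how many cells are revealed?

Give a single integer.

Answer: 7

Derivation:
Click 1 (2,2) count=5: revealed 1 new [(2,2)] -> total=1
Click 2 (0,2) count=2: revealed 1 new [(0,2)] -> total=2
Click 3 (0,1) count=0: revealed 5 new [(0,0) (0,1) (1,0) (1,1) (1,2)] -> total=7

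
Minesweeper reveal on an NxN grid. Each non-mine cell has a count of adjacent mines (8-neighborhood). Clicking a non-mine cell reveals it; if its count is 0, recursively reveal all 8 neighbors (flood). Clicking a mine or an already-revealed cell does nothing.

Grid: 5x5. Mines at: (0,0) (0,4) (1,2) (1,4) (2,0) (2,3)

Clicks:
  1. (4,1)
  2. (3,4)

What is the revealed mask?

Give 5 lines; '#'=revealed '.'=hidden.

Click 1 (4,1) count=0: revealed 10 new [(3,0) (3,1) (3,2) (3,3) (3,4) (4,0) (4,1) (4,2) (4,3) (4,4)] -> total=10
Click 2 (3,4) count=1: revealed 0 new [(none)] -> total=10

Answer: .....
.....
.....
#####
#####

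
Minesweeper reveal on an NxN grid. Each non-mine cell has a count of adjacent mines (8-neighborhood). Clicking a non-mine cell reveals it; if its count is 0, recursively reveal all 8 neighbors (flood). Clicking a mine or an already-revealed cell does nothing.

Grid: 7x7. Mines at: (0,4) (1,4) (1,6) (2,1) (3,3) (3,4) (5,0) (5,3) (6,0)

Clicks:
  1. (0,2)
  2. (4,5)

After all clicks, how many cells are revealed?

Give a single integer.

Click 1 (0,2) count=0: revealed 8 new [(0,0) (0,1) (0,2) (0,3) (1,0) (1,1) (1,2) (1,3)] -> total=8
Click 2 (4,5) count=1: revealed 1 new [(4,5)] -> total=9

Answer: 9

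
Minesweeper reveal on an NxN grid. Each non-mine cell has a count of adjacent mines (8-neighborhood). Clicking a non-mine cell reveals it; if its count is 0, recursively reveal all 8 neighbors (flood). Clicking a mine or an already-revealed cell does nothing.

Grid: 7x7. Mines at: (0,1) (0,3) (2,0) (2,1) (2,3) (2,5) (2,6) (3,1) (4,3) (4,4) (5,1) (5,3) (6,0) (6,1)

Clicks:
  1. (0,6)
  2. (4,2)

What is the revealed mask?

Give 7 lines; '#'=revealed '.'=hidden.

Answer: ....###
....###
.......
.......
..#....
.......
.......

Derivation:
Click 1 (0,6) count=0: revealed 6 new [(0,4) (0,5) (0,6) (1,4) (1,5) (1,6)] -> total=6
Click 2 (4,2) count=4: revealed 1 new [(4,2)] -> total=7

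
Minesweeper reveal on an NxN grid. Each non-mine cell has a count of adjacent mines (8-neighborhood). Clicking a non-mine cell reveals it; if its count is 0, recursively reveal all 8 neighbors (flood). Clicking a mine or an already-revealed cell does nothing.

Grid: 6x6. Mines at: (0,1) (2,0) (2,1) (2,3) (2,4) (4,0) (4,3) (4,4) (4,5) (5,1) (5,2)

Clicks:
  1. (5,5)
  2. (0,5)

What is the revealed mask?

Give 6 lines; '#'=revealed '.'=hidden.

Answer: ..####
..####
......
......
......
.....#

Derivation:
Click 1 (5,5) count=2: revealed 1 new [(5,5)] -> total=1
Click 2 (0,5) count=0: revealed 8 new [(0,2) (0,3) (0,4) (0,5) (1,2) (1,3) (1,4) (1,5)] -> total=9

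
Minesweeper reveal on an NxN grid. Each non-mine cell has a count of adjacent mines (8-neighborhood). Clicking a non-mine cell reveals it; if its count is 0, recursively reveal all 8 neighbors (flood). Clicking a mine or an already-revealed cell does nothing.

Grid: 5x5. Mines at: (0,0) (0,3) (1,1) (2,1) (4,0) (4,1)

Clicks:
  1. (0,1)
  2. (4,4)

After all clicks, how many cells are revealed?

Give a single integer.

Click 1 (0,1) count=2: revealed 1 new [(0,1)] -> total=1
Click 2 (4,4) count=0: revealed 12 new [(1,2) (1,3) (1,4) (2,2) (2,3) (2,4) (3,2) (3,3) (3,4) (4,2) (4,3) (4,4)] -> total=13

Answer: 13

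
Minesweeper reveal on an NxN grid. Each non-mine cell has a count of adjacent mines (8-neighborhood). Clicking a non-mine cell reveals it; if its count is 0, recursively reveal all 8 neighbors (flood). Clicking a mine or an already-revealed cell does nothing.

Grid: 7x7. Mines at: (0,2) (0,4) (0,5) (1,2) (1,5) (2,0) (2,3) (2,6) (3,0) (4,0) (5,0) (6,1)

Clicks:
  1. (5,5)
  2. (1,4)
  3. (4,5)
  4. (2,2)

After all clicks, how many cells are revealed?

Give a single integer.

Answer: 25

Derivation:
Click 1 (5,5) count=0: revealed 23 new [(3,1) (3,2) (3,3) (3,4) (3,5) (3,6) (4,1) (4,2) (4,3) (4,4) (4,5) (4,6) (5,1) (5,2) (5,3) (5,4) (5,5) (5,6) (6,2) (6,3) (6,4) (6,5) (6,6)] -> total=23
Click 2 (1,4) count=4: revealed 1 new [(1,4)] -> total=24
Click 3 (4,5) count=0: revealed 0 new [(none)] -> total=24
Click 4 (2,2) count=2: revealed 1 new [(2,2)] -> total=25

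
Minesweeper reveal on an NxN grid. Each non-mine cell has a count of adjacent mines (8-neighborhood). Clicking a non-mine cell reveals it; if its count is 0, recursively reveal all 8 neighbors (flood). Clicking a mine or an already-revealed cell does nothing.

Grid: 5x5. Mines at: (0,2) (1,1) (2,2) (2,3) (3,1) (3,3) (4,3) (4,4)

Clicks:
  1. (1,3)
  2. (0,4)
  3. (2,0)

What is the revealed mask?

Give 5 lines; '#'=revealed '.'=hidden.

Answer: ...##
...##
#....
.....
.....

Derivation:
Click 1 (1,3) count=3: revealed 1 new [(1,3)] -> total=1
Click 2 (0,4) count=0: revealed 3 new [(0,3) (0,4) (1,4)] -> total=4
Click 3 (2,0) count=2: revealed 1 new [(2,0)] -> total=5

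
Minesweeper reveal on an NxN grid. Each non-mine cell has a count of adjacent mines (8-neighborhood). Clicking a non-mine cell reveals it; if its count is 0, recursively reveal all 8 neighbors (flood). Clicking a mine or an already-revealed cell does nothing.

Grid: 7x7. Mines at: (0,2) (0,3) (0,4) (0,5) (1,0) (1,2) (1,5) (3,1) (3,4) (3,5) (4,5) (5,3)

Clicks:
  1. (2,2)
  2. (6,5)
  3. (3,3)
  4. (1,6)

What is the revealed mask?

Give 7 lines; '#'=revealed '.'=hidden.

Click 1 (2,2) count=2: revealed 1 new [(2,2)] -> total=1
Click 2 (6,5) count=0: revealed 6 new [(5,4) (5,5) (5,6) (6,4) (6,5) (6,6)] -> total=7
Click 3 (3,3) count=1: revealed 1 new [(3,3)] -> total=8
Click 4 (1,6) count=2: revealed 1 new [(1,6)] -> total=9

Answer: .......
......#
..#....
...#...
.......
....###
....###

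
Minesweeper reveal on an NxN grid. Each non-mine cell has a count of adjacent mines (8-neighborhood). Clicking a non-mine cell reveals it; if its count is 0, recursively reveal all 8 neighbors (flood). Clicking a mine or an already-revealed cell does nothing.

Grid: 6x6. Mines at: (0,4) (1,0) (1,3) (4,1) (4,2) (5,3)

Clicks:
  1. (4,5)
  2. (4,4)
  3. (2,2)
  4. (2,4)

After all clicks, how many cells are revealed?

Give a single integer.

Answer: 14

Derivation:
Click 1 (4,5) count=0: revealed 13 new [(1,4) (1,5) (2,3) (2,4) (2,5) (3,3) (3,4) (3,5) (4,3) (4,4) (4,5) (5,4) (5,5)] -> total=13
Click 2 (4,4) count=1: revealed 0 new [(none)] -> total=13
Click 3 (2,2) count=1: revealed 1 new [(2,2)] -> total=14
Click 4 (2,4) count=1: revealed 0 new [(none)] -> total=14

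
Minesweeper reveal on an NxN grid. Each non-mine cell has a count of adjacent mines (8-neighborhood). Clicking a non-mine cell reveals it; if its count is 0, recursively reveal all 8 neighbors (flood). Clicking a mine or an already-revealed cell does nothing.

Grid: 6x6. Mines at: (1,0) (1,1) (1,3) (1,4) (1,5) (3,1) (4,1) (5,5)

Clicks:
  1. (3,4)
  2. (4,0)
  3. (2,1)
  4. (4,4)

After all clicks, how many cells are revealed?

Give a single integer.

Click 1 (3,4) count=0: revealed 15 new [(2,2) (2,3) (2,4) (2,5) (3,2) (3,3) (3,4) (3,5) (4,2) (4,3) (4,4) (4,5) (5,2) (5,3) (5,4)] -> total=15
Click 2 (4,0) count=2: revealed 1 new [(4,0)] -> total=16
Click 3 (2,1) count=3: revealed 1 new [(2,1)] -> total=17
Click 4 (4,4) count=1: revealed 0 new [(none)] -> total=17

Answer: 17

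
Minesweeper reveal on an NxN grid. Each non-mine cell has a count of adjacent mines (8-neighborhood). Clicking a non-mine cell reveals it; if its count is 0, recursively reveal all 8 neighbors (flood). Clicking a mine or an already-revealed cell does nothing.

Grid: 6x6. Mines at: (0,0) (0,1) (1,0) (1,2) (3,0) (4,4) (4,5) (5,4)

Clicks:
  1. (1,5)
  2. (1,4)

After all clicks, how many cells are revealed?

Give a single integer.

Click 1 (1,5) count=0: revealed 12 new [(0,3) (0,4) (0,5) (1,3) (1,4) (1,5) (2,3) (2,4) (2,5) (3,3) (3,4) (3,5)] -> total=12
Click 2 (1,4) count=0: revealed 0 new [(none)] -> total=12

Answer: 12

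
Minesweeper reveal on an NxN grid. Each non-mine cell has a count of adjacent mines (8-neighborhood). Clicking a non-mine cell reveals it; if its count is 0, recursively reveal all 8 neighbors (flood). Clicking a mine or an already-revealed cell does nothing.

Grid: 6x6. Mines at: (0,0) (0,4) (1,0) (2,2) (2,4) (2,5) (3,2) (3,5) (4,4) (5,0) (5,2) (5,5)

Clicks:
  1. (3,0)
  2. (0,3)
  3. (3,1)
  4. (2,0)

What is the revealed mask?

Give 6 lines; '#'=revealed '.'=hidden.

Click 1 (3,0) count=0: revealed 6 new [(2,0) (2,1) (3,0) (3,1) (4,0) (4,1)] -> total=6
Click 2 (0,3) count=1: revealed 1 new [(0,3)] -> total=7
Click 3 (3,1) count=2: revealed 0 new [(none)] -> total=7
Click 4 (2,0) count=1: revealed 0 new [(none)] -> total=7

Answer: ...#..
......
##....
##....
##....
......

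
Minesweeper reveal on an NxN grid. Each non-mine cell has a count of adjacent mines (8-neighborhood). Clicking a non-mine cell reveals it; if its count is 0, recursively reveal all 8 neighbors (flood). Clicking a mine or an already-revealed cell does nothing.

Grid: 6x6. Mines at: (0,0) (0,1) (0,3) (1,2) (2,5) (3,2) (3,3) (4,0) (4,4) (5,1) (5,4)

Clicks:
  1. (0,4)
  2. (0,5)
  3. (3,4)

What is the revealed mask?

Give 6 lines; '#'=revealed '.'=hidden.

Click 1 (0,4) count=1: revealed 1 new [(0,4)] -> total=1
Click 2 (0,5) count=0: revealed 3 new [(0,5) (1,4) (1,5)] -> total=4
Click 3 (3,4) count=3: revealed 1 new [(3,4)] -> total=5

Answer: ....##
....##
......
....#.
......
......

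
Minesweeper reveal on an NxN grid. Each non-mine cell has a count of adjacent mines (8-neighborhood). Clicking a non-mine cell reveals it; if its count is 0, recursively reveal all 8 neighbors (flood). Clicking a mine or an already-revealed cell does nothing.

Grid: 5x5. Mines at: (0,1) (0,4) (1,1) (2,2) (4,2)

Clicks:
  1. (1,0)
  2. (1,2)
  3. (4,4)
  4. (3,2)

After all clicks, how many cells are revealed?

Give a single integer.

Answer: 11

Derivation:
Click 1 (1,0) count=2: revealed 1 new [(1,0)] -> total=1
Click 2 (1,2) count=3: revealed 1 new [(1,2)] -> total=2
Click 3 (4,4) count=0: revealed 8 new [(1,3) (1,4) (2,3) (2,4) (3,3) (3,4) (4,3) (4,4)] -> total=10
Click 4 (3,2) count=2: revealed 1 new [(3,2)] -> total=11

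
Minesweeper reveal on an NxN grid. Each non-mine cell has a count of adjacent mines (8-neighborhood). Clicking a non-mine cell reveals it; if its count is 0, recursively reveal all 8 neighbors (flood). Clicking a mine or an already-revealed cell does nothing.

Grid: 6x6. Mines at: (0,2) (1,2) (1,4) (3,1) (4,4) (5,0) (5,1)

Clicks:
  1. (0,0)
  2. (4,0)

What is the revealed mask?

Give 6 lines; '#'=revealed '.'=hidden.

Answer: ##....
##....
##....
......
#.....
......

Derivation:
Click 1 (0,0) count=0: revealed 6 new [(0,0) (0,1) (1,0) (1,1) (2,0) (2,1)] -> total=6
Click 2 (4,0) count=3: revealed 1 new [(4,0)] -> total=7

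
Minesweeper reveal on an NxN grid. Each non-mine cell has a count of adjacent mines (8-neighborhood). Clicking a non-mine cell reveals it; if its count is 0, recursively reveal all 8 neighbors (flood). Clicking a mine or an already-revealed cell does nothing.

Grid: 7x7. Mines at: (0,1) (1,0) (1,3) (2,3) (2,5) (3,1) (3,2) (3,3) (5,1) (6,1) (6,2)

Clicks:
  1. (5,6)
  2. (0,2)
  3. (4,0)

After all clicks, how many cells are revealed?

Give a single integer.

Click 1 (5,6) count=0: revealed 15 new [(3,4) (3,5) (3,6) (4,3) (4,4) (4,5) (4,6) (5,3) (5,4) (5,5) (5,6) (6,3) (6,4) (6,5) (6,6)] -> total=15
Click 2 (0,2) count=2: revealed 1 new [(0,2)] -> total=16
Click 3 (4,0) count=2: revealed 1 new [(4,0)] -> total=17

Answer: 17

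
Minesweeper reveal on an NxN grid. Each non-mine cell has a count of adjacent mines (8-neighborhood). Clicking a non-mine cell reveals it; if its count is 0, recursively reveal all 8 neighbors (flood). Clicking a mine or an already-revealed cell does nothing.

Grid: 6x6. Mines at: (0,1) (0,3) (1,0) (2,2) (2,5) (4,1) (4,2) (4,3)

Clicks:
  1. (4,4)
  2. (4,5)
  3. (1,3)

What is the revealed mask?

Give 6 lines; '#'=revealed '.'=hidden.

Answer: ......
...#..
......
....##
....##
....##

Derivation:
Click 1 (4,4) count=1: revealed 1 new [(4,4)] -> total=1
Click 2 (4,5) count=0: revealed 5 new [(3,4) (3,5) (4,5) (5,4) (5,5)] -> total=6
Click 3 (1,3) count=2: revealed 1 new [(1,3)] -> total=7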